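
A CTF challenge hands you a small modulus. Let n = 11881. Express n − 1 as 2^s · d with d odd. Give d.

1485

Halving: 11880 → 5940 → 2970 → 1485; 1485 is odd.
So 11880 = 2^3 · 1485.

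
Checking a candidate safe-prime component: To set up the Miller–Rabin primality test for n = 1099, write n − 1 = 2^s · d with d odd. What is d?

Halving: 1098 → 549; 549 is odd.
So 1098 = 2^1 · 549.

549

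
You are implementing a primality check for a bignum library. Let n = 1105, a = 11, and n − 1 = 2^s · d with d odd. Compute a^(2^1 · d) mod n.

n − 1 = 1104 = 2^4 · 69, so s = 4 and d = 69.
x_0 = 11^69 mod 1105 = 996.
x_1 = 996^2 mod 1105 = 831.

831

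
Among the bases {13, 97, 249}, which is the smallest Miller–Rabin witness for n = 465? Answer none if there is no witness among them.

n − 1 = 464 = 2^4 · 29, so s = 4 and d = 29.
Base 13: x_0 = 13^29 mod 465 = 43. x_0 is neither 1 nor 464, so continue squaring. x_1 = 43^2 mod 465 = 454. x_2 = 454^2 mod 465 = 121. x_3 = 121^2 mod 465 = 226. Reached i = s−1 = 3 without hitting −1: 13 is a Miller–Rabin witness and 465 is composite.
Base 97: x_0 = 97^29 mod 465 = 442. x_0 is neither 1 nor 464, so continue squaring. x_1 = 442^2 mod 465 = 64. x_2 = 64^2 mod 465 = 376. x_3 = 376^2 mod 465 = 16. Reached i = s−1 = 3 without hitting −1: 97 is a Miller–Rabin witness and 465 is composite.
Base 249: x_0 = 249^29 mod 465 = 249. x_0 is neither 1 nor 464, so continue squaring. x_1 = 249^2 mod 465 = 156. x_2 = 156^2 mod 465 = 156. x_3 = 156^2 mod 465 = 156. Reached i = s−1 = 3 without hitting −1: 249 is a Miller–Rabin witness and 465 is composite.
The smallest witness among the given bases is 13.

13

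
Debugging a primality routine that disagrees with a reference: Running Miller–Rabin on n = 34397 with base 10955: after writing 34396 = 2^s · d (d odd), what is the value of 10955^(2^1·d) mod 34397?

4621

n − 1 = 34396 = 2^2 · 8599, so s = 2 and d = 8599.
x_0 = 10955^8599 mod 34397 = 20074.
x_1 = 20074^2 mod 34397 = 4621.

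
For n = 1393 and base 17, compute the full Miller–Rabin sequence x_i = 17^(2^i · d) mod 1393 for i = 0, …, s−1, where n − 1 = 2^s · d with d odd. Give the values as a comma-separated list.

181, 722, 302, 659

n − 1 = 1392 = 2^4 · 87, so s = 4 and d = 87.
x_0 = 17^87 mod 1393 = 181.
x_1 = 181^2 mod 1393 = 722.
x_2 = 722^2 mod 1393 = 302.
x_3 = 302^2 mod 1393 = 659.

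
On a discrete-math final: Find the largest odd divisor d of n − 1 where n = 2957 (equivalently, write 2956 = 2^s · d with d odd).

Halving: 2956 → 1478 → 739; 739 is odd.
So 2956 = 2^2 · 739.

739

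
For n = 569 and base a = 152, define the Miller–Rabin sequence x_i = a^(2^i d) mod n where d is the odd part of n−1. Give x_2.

568

n − 1 = 568 = 2^3 · 71, so s = 3 and d = 71.
By repeated squaring, 152^71 ≡ 76 (mod 569).
x_0 = 76.
x_1 = 76^2 mod 569 = 86.
x_2 = 86^2 mod 569 = 568.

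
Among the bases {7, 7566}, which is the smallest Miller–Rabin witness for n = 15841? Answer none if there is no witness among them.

7

n − 1 = 15840 = 2^5 · 495, so s = 5 and d = 495.
Base 7: x_0 = 7^495 mod 15841 = 12432. x_0 is neither 1 nor 15840, so continue squaring. x_1 = 12432^2 mod 15841 = 9828. x_2 = 9828^2 mod 15841 = 7007. x_3 = 7007^2 mod 15841 = 6790. x_4 = 6790^2 mod 15841 = 6790. Reached i = s−1 = 4 without hitting −1: 7 is a Miller–Rabin witness and 15841 is composite.
Base 7566: x_0 = 7566^495 mod 15841 = 4682. x_0 is neither 1 nor 15840, so continue squaring. x_1 = 4682^2 mod 15841 = 13021. x_2 = 13021^2 mod 15841 = 218. x_3 = 218^2 mod 15841 = 1. x_3 = 1 but x_2 ≠ ±1, a nontrivial square root of 1 — 7566 is a witness and 15841 is composite.
The smallest witness among the given bases is 7.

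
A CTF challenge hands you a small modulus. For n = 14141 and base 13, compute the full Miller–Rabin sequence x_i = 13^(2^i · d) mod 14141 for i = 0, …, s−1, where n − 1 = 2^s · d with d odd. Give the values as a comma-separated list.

10606, 9722

n − 1 = 14140 = 2^2 · 3535, so s = 2 and d = 3535.
x_0 = 13^3535 mod 14141 = 10606.
x_1 = 10606^2 mod 14141 = 9722.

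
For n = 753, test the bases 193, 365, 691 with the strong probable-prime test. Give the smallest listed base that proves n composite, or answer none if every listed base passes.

193

n − 1 = 752 = 2^4 · 47, so s = 4 and d = 47.
Base 193: x_0 = 193^47 mod 753 = 229. x_0 is neither 1 nor 752, so continue squaring. x_1 = 229^2 mod 753 = 484. x_2 = 484^2 mod 753 = 73. x_3 = 73^2 mod 753 = 58. Reached i = s−1 = 3 without hitting −1: 193 is a Miller–Rabin witness and 753 is composite.
Base 365: x_0 = 365^47 mod 753 = 473. x_0 is neither 1 nor 752, so continue squaring. x_1 = 473^2 mod 753 = 88. x_2 = 88^2 mod 753 = 214. x_3 = 214^2 mod 753 = 616. Reached i = s−1 = 3 without hitting −1: 365 is a Miller–Rabin witness and 753 is composite.
Base 691: x_0 = 691^47 mod 753 = 547. x_0 is neither 1 nor 752, so continue squaring. x_1 = 547^2 mod 753 = 268. x_2 = 268^2 mod 753 = 289. x_3 = 289^2 mod 753 = 691. Reached i = s−1 = 3 without hitting −1: 691 is a Miller–Rabin witness and 753 is composite.
The smallest witness among the given bases is 193.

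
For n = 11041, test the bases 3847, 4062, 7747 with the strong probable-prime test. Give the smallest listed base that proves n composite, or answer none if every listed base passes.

n − 1 = 11040 = 2^5 · 345, so s = 5 and d = 345.
Base 3847: x_0 = 3847^345 mod 11041 = 11040. x_0 = 11040 ≡ −1, so 3847 is not a witness.
Base 4062: x_0 = 4062^345 mod 11041 = 6648. x_0 is neither 1 nor 11040, so continue squaring. x_1 = 6648^2 mod 11041 = 9822. x_2 = 9822^2 mod 11041 = 6467. x_3 = 6467^2 mod 11041 = 9822. x_4 = 9822^2 mod 11041 = 6467. Reached i = s−1 = 4 without hitting −1: 4062 is a Miller–Rabin witness and 11041 is composite.
Base 7747: x_0 = 7747^345 mod 11041 = 5612. x_0 is neither 1 nor 11040, so continue squaring. x_1 = 5612^2 mod 11041 = 5612. x_2 = 5612^2 mod 11041 = 5612. x_3 = 5612^2 mod 11041 = 5612. x_4 = 5612^2 mod 11041 = 5612. Reached i = s−1 = 4 without hitting −1: 7747 is a Miller–Rabin witness and 11041 is composite.
The smallest witness among the given bases is 4062.

4062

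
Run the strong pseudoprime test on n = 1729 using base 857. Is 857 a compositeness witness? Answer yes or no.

no

n − 1 = 1728 = 2^6 · 27, so s = 6 and d = 27.
x_0 = 857^27 mod 1729 = 1728.
x_0 = 1728 ≡ −1, so 857 is not a witness.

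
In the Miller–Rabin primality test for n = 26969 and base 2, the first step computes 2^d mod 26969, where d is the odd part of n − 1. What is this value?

n − 1 = 26968 = 2^3 · 3371, so s = 3 and d = 3371.
2^3371 mod 26969 = 12773.

12773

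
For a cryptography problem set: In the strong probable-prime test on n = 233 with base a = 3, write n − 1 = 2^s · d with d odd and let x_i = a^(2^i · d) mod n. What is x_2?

n − 1 = 232 = 2^3 · 29, so s = 3 and d = 29.
x_0 = 3^29 mod 233 = 221.
x_1 = 221^2 mod 233 = 144.
x_2 = 144^2 mod 233 = 232.

232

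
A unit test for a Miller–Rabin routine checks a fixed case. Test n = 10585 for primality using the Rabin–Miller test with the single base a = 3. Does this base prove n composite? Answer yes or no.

n − 1 = 10584 = 2^3 · 1323, so s = 3 and d = 1323.
x_0 = 3^1323 mod 10585 = 8422.
x_0 is neither 1 nor 10584, so continue squaring.
x_1 = 8422^2 mod 10585 = 10584.
x_1 ≡ −1, so 3 is not a witness.

no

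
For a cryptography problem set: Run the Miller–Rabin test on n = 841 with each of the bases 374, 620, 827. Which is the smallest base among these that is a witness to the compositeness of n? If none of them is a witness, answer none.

none

n − 1 = 840 = 2^3 · 105, so s = 3 and d = 105.
Base 374: x_0 = 374^105 mod 841 = 41. x_0 is neither 1 nor 840, so continue squaring. x_1 = 41^2 mod 841 = 840. x_1 ≡ −1, so 374 is not a witness.
Base 620: x_0 = 620^105 mod 841 = 800. x_0 is neither 1 nor 840, so continue squaring. x_1 = 800^2 mod 841 = 840. x_1 ≡ −1, so 620 is not a witness.
Base 827: x_0 = 827^105 mod 841 = 41. x_0 is neither 1 nor 840, so continue squaring. x_1 = 41^2 mod 841 = 840. x_1 ≡ −1, so 827 is not a witness.
No listed base is a witness for 841.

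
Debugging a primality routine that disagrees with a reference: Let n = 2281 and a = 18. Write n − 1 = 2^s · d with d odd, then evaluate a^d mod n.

1

n − 1 = 2280 = 2^3 · 285, so s = 3 and d = 285.
18^285 mod 2281 = 1.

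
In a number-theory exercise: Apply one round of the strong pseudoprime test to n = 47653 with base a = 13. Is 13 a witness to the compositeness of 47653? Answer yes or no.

no

n − 1 = 47652 = 2^2 · 11913, so s = 2 and d = 11913.
x_0 = 13^11913 mod 47653 = 30369.
x_0 is neither 1 nor 47652, so continue squaring.
x_1 = 30369^2 mod 47653 = 47652.
x_1 ≡ −1, so 13 is not a witness.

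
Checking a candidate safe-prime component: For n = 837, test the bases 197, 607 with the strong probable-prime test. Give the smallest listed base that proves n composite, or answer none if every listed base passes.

197

n − 1 = 836 = 2^2 · 209, so s = 2 and d = 209.
Base 197: x_0 = 197^209 mod 837 = 17. x_0 is neither 1 nor 836, so continue squaring. x_1 = 17^2 mod 837 = 289. Reached i = s−1 = 1 without hitting −1: 197 is a Miller–Rabin witness and 837 is composite.
Base 607: x_0 = 607^209 mod 837 = 763. x_0 is neither 1 nor 836, so continue squaring. x_1 = 763^2 mod 837 = 454. Reached i = s−1 = 1 without hitting −1: 607 is a Miller–Rabin witness and 837 is composite.
The smallest witness among the given bases is 197.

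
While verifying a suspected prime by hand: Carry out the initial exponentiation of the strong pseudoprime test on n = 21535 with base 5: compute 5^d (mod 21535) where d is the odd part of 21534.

19220

n − 1 = 21534 = 2^1 · 10767, so s = 1 and d = 10767.
5^10767 mod 21535 = 19220.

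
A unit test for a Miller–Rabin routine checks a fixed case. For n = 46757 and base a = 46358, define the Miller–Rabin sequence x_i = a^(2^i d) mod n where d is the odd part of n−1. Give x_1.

n − 1 = 46756 = 2^2 · 11689, so s = 2 and d = 11689.
x_0 = 46358^11689 mod 46757 = 31681.
x_1 = 31681^2 mod 46757 = 46756.

46756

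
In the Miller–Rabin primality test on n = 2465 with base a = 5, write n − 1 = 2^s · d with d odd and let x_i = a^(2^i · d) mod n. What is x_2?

n − 1 = 2464 = 2^5 · 77, so s = 5 and d = 77.
x_0 = 5^77 mod 2465 = 2145.
x_1 = 2145^2 mod 2465 = 1335.
x_2 = 1335^2 mod 2465 = 30.

30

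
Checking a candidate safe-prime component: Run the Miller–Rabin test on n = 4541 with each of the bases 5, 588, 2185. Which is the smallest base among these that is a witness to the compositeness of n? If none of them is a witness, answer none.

n − 1 = 4540 = 2^2 · 1135, so s = 2 and d = 1135.
Base 5: x_0 = 5^1135 mod 4541 = 4318. x_0 is neither 1 nor 4540, so continue squaring. x_1 = 4318^2 mod 4541 = 4319. Reached i = s−1 = 1 without hitting −1: 5 is a Miller–Rabin witness and 4541 is composite.
Base 588: x_0 = 588^1135 mod 4541 = 3134. x_0 is neither 1 nor 4540, so continue squaring. x_1 = 3134^2 mod 4541 = 4314. Reached i = s−1 = 1 without hitting −1: 588 is a Miller–Rabin witness and 4541 is composite.
Base 2185: x_0 = 2185^1135 mod 4541 = 4446. x_0 is neither 1 nor 4540, so continue squaring. x_1 = 4446^2 mod 4541 = 4484. Reached i = s−1 = 1 without hitting −1: 2185 is a Miller–Rabin witness and 4541 is composite.
The smallest witness among the given bases is 5.

5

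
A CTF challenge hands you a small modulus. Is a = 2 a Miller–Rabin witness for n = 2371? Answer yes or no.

n − 1 = 2370 = 2^1 · 1185, so s = 1 and d = 1185.
x_0 = 2^1185 mod 2371 = 2370.
x_0 = 2370 ≡ −1, so 2 is not a witness.

no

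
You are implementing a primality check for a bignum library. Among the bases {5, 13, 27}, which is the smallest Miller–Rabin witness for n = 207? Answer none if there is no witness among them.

5

n − 1 = 206 = 2^1 · 103, so s = 1 and d = 103.
Base 5: x_0 = 5^103 mod 207 = 203. x_0 ∉ {1, 206} and s = 1, so 5 is a Miller–Rabin witness and 207 is composite.
Base 13: x_0 = 13^103 mod 207 = 202. x_0 ∉ {1, 206} and s = 1, so 13 is a Miller–Rabin witness and 207 is composite.
Base 27: x_0 = 27^103 mod 207 = 72. x_0 ∉ {1, 206} and s = 1, so 27 is a Miller–Rabin witness and 207 is composite.
The smallest witness among the given bases is 5.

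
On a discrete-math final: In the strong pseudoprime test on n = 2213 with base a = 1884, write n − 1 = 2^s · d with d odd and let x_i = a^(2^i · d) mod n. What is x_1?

1

n − 1 = 2212 = 2^2 · 553, so s = 2 and d = 553.
x_0 = 1884^553 mod 2213 = 1.
x_1 = 1^2 mod 2213 = 1.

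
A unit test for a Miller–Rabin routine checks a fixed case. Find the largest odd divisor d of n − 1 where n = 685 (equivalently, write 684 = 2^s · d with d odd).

171

Halving: 684 → 342 → 171; 171 is odd.
So 684 = 2^2 · 171.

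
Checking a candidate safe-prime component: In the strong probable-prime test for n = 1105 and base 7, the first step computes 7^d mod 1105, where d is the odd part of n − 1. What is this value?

827

n − 1 = 1104 = 2^4 · 69, so s = 4 and d = 69.
Repeated squaring mod 1105: 7^1 ≡ 7, 7^2 ≡ 49, 7^4 ≡ 191, 7^8 ≡ 16, 7^16 ≡ 256, 7^32 ≡ 341, 7^64 ≡ 256.
69 = 64 + 4 + 1, so 7^69 ≡ 256·191·7 ≡ 827 (mod 1105).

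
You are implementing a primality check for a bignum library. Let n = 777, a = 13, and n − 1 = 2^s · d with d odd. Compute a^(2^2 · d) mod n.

736

n − 1 = 776 = 2^3 · 97, so s = 3 and d = 97.
x_0 = 13^97 mod 777 = 412.
x_1 = 412^2 mod 777 = 358.
x_2 = 358^2 mod 777 = 736.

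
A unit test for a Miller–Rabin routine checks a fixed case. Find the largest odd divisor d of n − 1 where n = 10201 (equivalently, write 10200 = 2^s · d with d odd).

Halving: 10200 → 5100 → 2550 → 1275; 1275 is odd.
So 10200 = 2^3 · 1275.

1275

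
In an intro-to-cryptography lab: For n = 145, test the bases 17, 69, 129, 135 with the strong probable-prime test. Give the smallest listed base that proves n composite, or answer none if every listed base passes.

69

n − 1 = 144 = 2^4 · 9, so s = 4 and d = 9.
Base 17: x_0 = 17^9 mod 145 = 17. x_0 is neither 1 nor 144, so continue squaring. x_1 = 17^2 mod 145 = 144. x_1 ≡ −1, so 17 is not a witness.
Base 69: x_0 = 69^9 mod 145 = 89. x_0 is neither 1 nor 144, so continue squaring. x_1 = 89^2 mod 145 = 91. x_2 = 91^2 mod 145 = 16. x_3 = 16^2 mod 145 = 111. Reached i = s−1 = 3 without hitting −1: 69 is a Miller–Rabin witness and 145 is composite.
Base 129: x_0 = 129^9 mod 145 = 34. x_0 is neither 1 nor 144, so continue squaring. x_1 = 34^2 mod 145 = 141. x_2 = 141^2 mod 145 = 16. x_3 = 16^2 mod 145 = 111. Reached i = s−1 = 3 without hitting −1: 129 is a Miller–Rabin witness and 145 is composite.
Base 135: x_0 = 135^9 mod 145 = 40. x_0 is neither 1 nor 144, so continue squaring. x_1 = 40^2 mod 145 = 5. x_2 = 5^2 mod 145 = 25. x_3 = 25^2 mod 145 = 45. Reached i = s−1 = 3 without hitting −1: 135 is a Miller–Rabin witness and 145 is composite.
The smallest witness among the given bases is 69.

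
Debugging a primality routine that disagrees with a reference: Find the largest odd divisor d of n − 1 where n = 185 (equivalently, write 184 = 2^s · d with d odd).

Halving: 184 → 92 → 46 → 23; 23 is odd.
So 184 = 2^3 · 23.

23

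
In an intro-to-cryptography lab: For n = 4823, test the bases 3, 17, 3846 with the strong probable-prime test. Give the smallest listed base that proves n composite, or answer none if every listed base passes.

3

n − 1 = 4822 = 2^1 · 2411, so s = 1 and d = 2411.
Base 3: x_0 = 3^2411 mod 4823 = 2154. x_0 ∉ {1, 4822} and s = 1, so 3 is a Miller–Rabin witness and 4823 is composite.
Base 17: x_0 = 17^2411 mod 4823 = 1440. x_0 ∉ {1, 4822} and s = 1, so 17 is a Miller–Rabin witness and 4823 is composite.
Base 3846: x_0 = 3846^2411 mod 4823 = 2567. x_0 ∉ {1, 4822} and s = 1, so 3846 is a Miller–Rabin witness and 4823 is composite.
The smallest witness among the given bases is 3.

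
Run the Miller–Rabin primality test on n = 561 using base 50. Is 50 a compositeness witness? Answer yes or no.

n − 1 = 560 = 2^4 · 35, so s = 4 and d = 35.
x_0 = 50^35 mod 561 = 560.
x_0 = 560 ≡ −1, so 50 is not a witness.

no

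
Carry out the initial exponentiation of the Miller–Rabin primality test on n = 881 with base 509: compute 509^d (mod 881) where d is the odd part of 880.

880

n − 1 = 880 = 2^4 · 55, so s = 4 and d = 55.
509^55 mod 881 = 880.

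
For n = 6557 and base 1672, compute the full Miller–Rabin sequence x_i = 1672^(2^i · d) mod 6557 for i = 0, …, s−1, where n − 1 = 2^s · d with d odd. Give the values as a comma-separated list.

3410, 2539

n − 1 = 6556 = 2^2 · 1639, so s = 2 and d = 1639.
x_0 = 1672^1639 mod 6557 = 3410.
x_1 = 3410^2 mod 6557 = 2539.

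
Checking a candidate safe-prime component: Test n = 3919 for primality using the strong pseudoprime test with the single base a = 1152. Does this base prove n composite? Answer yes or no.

no

n − 1 = 3918 = 2^1 · 1959, so s = 1 and d = 1959.
x_0 = 1152^1959 mod 3919 = 1.
x_0 = 1, so 1152 is not a witness.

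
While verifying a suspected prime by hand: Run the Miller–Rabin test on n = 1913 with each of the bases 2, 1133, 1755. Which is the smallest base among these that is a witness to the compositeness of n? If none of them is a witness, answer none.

n − 1 = 1912 = 2^3 · 239, so s = 3 and d = 239.
Base 2: x_0 = 2^239 mod 1913 = 1. x_0 = 1, so 2 is not a witness.
Base 1133: x_0 = 1133^239 mod 1913 = 922. x_0 is neither 1 nor 1912, so continue squaring. x_1 = 922^2 mod 1913 = 712. x_2 = 712^2 mod 1913 = 1912. x_2 ≡ −1, so 1133 is not a witness.
Base 1755: x_0 = 1755^239 mod 1913 = 1608. x_0 is neither 1 nor 1912, so continue squaring. x_1 = 1608^2 mod 1913 = 1201. x_2 = 1201^2 mod 1913 = 1912. x_2 ≡ −1, so 1755 is not a witness.
No listed base is a witness for 1913.

none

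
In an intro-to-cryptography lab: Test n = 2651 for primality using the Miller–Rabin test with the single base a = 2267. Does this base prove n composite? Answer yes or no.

no

n − 1 = 2650 = 2^1 · 1325, so s = 1 and d = 1325.
x_0 = 2267^1325 mod 2651 = 1.
x_0 = 1, so 2267 is not a witness.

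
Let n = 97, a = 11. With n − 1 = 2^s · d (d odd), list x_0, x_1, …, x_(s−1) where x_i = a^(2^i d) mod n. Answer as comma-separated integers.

n − 1 = 96 = 2^5 · 3, so s = 5 and d = 3.
x_0 = 11^3 mod 97 = 70.
x_1 = 70^2 mod 97 = 50.
x_2 = 50^2 mod 97 = 75.
x_3 = 75^2 mod 97 = 96.
x_4 = 96^2 mod 97 = 1.

70, 50, 75, 96, 1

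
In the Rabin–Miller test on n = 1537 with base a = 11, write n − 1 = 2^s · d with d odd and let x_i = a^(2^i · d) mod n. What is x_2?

n − 1 = 1536 = 2^9 · 3, so s = 9 and d = 3.
x_0 = 11^3 mod 1537 = 1331.
x_1 = 1331^2 mod 1537 = 937.
x_2 = 937^2 mod 1537 = 342.

342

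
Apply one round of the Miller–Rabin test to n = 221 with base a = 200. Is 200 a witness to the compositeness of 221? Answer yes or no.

no

n − 1 = 220 = 2^2 · 55, so s = 2 and d = 55.
Repeated squaring mod 221: 200^1 ≡ 200, 200^2 ≡ 220, 200^4 ≡ 1, 200^8 ≡ 1, 200^16 ≡ 1, 200^32 ≡ 1.
55 = 32 + 16 + 4 + 2 + 1, so 200^55 ≡ 1·1·1·220·200 ≡ 21 (mod 221).
x_0 = 200^55 mod 221 = 21.
x_0 is neither 1 nor 220, so continue squaring.
x_1 = 21^2 mod 221 = 220.
x_1 ≡ −1, so 200 is not a witness.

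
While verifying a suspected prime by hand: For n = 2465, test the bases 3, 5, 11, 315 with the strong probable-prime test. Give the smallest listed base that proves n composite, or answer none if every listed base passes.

3

n − 1 = 2464 = 2^5 · 77, so s = 5 and d = 77.
Base 3: x_0 = 3^77 mod 2465 = 2018. x_0 is neither 1 nor 2464, so continue squaring. x_1 = 2018^2 mod 2465 = 144. x_2 = 144^2 mod 2465 = 1016. x_3 = 1016^2 mod 2465 = 1886. x_4 = 1886^2 mod 2465 = 1. x_4 = 1 but x_3 ≠ ±1, a nontrivial square root of 1 — 3 is a witness and 2465 is composite.
Base 5: x_0 = 5^77 mod 2465 = 2145. x_0 is neither 1 nor 2464, so continue squaring. x_1 = 2145^2 mod 2465 = 1335. x_2 = 1335^2 mod 2465 = 30. x_3 = 30^2 mod 2465 = 900. x_4 = 900^2 mod 2465 = 1480. Reached i = s−1 = 4 without hitting −1: 5 is a Miller–Rabin witness and 2465 is composite.
Base 11: x_0 = 11^77 mod 2465 = 1061. x_0 is neither 1 nor 2464, so continue squaring. x_1 = 1061^2 mod 2465 = 1681. x_2 = 1681^2 mod 2465 = 871. x_3 = 871^2 mod 2465 = 1886. x_4 = 1886^2 mod 2465 = 1. x_4 = 1 but x_3 ≠ ±1, a nontrivial square root of 1 — 11 is a witness and 2465 is composite.
Base 315: x_0 = 315^77 mod 2465 = 1045. x_0 is neither 1 nor 2464, so continue squaring. x_1 = 1045^2 mod 2465 = 30. x_2 = 30^2 mod 2465 = 900. x_3 = 900^2 mod 2465 = 1480. x_4 = 1480^2 mod 2465 = 1480. Reached i = s−1 = 4 without hitting −1: 315 is a Miller–Rabin witness and 2465 is composite.
The smallest witness among the given bases is 3.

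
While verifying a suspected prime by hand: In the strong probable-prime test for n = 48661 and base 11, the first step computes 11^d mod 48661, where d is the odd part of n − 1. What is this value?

n − 1 = 48660 = 2^2 · 12165, so s = 2 and d = 12165.
11^12165 mod 48661 = 27341.

27341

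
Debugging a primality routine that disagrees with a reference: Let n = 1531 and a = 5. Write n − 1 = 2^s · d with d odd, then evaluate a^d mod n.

1

n − 1 = 1530 = 2^1 · 765, so s = 1 and d = 765.
Repeated squaring mod 1531: 5^1 ≡ 5, 5^2 ≡ 25, 5^4 ≡ 625, 5^8 ≡ 220, 5^16 ≡ 939, 5^32 ≡ 1396, 5^64 ≡ 1384, 5^128 ≡ 175, 5^256 ≡ 5, 5^512 ≡ 25.
765 = 512 + 128 + 64 + 32 + 16 + 8 + 4 + 1, so 5^765 ≡ 25·175·1384·1396·939·220·625·5 ≡ 1 (mod 1531).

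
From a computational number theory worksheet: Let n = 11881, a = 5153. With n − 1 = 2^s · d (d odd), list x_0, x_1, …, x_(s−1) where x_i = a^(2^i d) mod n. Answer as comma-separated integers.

n − 1 = 11880 = 2^3 · 1485, so s = 3 and d = 1485.
x_0 = 5153^1485 mod 11881 = 8469.
x_1 = 8469^2 mod 11881 = 10245.
x_2 = 10245^2 mod 11881 = 3271.

8469, 10245, 3271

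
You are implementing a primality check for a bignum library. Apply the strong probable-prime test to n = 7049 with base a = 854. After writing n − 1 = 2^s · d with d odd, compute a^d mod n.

2849

n − 1 = 7048 = 2^3 · 881, so s = 3 and d = 881.
By repeated squaring, 854^881 ≡ 2849 (mod 7049).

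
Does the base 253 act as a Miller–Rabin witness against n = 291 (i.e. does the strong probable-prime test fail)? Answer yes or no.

yes

n − 1 = 290 = 2^1 · 145, so s = 1 and d = 145.
By repeated squaring, 253^145 ≡ 232 (mod 291).
x_0 = 253^145 mod 291 = 232.
x_0 ∉ {1, 290} and s = 1, so 253 is a Miller–Rabin witness and 291 is composite.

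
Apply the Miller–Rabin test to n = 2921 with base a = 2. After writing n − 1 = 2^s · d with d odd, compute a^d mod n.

n − 1 = 2920 = 2^3 · 365, so s = 3 and d = 365.
By repeated squaring, 2^365 ≡ 510 (mod 2921).

510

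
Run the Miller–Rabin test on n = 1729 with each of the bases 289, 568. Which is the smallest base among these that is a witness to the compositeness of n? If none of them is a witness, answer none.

n − 1 = 1728 = 2^6 · 27, so s = 6 and d = 27.
Base 289: x_0 = 289^27 mod 1729 = 1. x_0 = 1, so 289 is not a witness.
Base 568: x_0 = 568^27 mod 1729 = 1. x_0 = 1, so 568 is not a witness.
No listed base is a witness for 1729.

none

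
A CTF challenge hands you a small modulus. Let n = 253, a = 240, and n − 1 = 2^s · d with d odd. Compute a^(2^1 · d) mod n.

n − 1 = 252 = 2^2 · 63, so s = 2 and d = 63.
x_0 = 240^63 mod 253 = 113.
x_1 = 113^2 mod 253 = 119.

119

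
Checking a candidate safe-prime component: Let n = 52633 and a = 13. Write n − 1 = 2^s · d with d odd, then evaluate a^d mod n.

36875

n − 1 = 52632 = 2^3 · 6579, so s = 3 and d = 6579.
13^6579 mod 52633 = 36875.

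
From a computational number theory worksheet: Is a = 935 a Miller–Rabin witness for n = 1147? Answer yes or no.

no

n − 1 = 1146 = 2^1 · 573, so s = 1 and d = 573.
x_0 = 935^573 mod 1147 = 1.
x_0 = 1, so 935 is not a witness.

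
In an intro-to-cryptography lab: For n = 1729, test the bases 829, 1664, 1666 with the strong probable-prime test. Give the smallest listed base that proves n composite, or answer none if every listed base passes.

n − 1 = 1728 = 2^6 · 27, so s = 6 and d = 27.
Base 829: x_0 = 829^27 mod 1729 = 1728. x_0 = 1728 ≡ −1, so 829 is not a witness.
Base 1664: x_0 = 1664^27 mod 1729 = 286. x_0 is neither 1 nor 1728, so continue squaring. x_1 = 286^2 mod 1729 = 533. x_2 = 533^2 mod 1729 = 533. x_3 = 533^2 mod 1729 = 533. x_4 = 533^2 mod 1729 = 533. x_5 = 533^2 mod 1729 = 533. Reached i = s−1 = 5 without hitting −1: 1664 is a Miller–Rabin witness and 1729 is composite.
Base 1666: x_0 = 1666^27 mod 1729 = 1386. x_0 is neither 1 nor 1728, so continue squaring. x_1 = 1386^2 mod 1729 = 77. x_2 = 77^2 mod 1729 = 742. x_3 = 742^2 mod 1729 = 742. x_4 = 742^2 mod 1729 = 742. x_5 = 742^2 mod 1729 = 742. Reached i = s−1 = 5 without hitting −1: 1666 is a Miller–Rabin witness and 1729 is composite.
The smallest witness among the given bases is 1664.

1664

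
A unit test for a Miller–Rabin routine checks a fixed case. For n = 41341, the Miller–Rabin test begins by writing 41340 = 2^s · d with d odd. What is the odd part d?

10335

Halving: 41340 → 20670 → 10335; 10335 is odd.
So 41340 = 2^2 · 10335.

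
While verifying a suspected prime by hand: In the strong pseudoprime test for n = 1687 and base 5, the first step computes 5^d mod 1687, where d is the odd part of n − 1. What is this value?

125

n − 1 = 1686 = 2^1 · 843, so s = 1 and d = 843.
Repeated squaring mod 1687: 5^1 ≡ 5, 5^2 ≡ 25, 5^4 ≡ 625, 5^8 ≡ 928, 5^16 ≡ 814, 5^32 ≡ 1292, 5^64 ≡ 821, 5^128 ≡ 928, 5^256 ≡ 814, 5^512 ≡ 1292.
843 = 512 + 256 + 64 + 8 + 2 + 1, so 5^843 ≡ 1292·814·821·928·25·5 ≡ 125 (mod 1687).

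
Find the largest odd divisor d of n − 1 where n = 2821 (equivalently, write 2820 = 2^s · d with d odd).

705

Halving: 2820 → 1410 → 705; 705 is odd.
So 2820 = 2^2 · 705.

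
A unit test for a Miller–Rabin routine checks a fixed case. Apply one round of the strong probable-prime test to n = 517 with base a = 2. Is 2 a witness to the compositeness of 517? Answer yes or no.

n − 1 = 516 = 2^2 · 129, so s = 2 and d = 129.
x_0 = 2^129 mod 517 = 28.
x_0 is neither 1 nor 516, so continue squaring.
x_1 = 28^2 mod 517 = 267.
Reached i = s−1 = 1 without hitting −1: 2 is a Miller–Rabin witness and 517 is composite.

yes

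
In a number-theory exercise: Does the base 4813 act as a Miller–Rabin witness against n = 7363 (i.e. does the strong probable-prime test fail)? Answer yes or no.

no

n − 1 = 7362 = 2^1 · 3681, so s = 1 and d = 3681.
Repeated squaring mod 7363: 4813^1 ≡ 4813, 4813^2 ≡ 971, 4813^4 ≡ 377, 4813^8 ≡ 2232, 4813^16 ≡ 4436, 4813^32 ≡ 4160, 4813^64 ≡ 2550, 4813^128 ≡ 971, 4813^256 ≡ 377, 4813^512 ≡ 2232, 4813^1024 ≡ 4436, 4813^2048 ≡ 4160.
3681 = 2048 + 1024 + 512 + 64 + 32 + 1, so 4813^3681 ≡ 4160·4436·2232·2550·4160·4813 ≡ 7362 (mod 7363).
x_0 = 4813^3681 mod 7363 = 7362.
x_0 = 7362 ≡ −1, so 4813 is not a witness.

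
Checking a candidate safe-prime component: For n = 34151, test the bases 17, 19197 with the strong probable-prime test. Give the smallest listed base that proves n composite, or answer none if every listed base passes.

17

n − 1 = 34150 = 2^1 · 17075, so s = 1 and d = 17075.
Base 17: x_0 = 17^17075 mod 34151 = 30742. x_0 ∉ {1, 34150} and s = 1, so 17 is a Miller–Rabin witness and 34151 is composite.
Base 19197: x_0 = 19197^17075 mod 34151 = 4150. x_0 ∉ {1, 34150} and s = 1, so 19197 is a Miller–Rabin witness and 34151 is composite.
The smallest witness among the given bases is 17.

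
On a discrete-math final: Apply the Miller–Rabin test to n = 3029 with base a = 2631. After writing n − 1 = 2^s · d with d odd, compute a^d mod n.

915

n − 1 = 3028 = 2^2 · 757, so s = 2 and d = 757.
2631^757 mod 3029 = 915.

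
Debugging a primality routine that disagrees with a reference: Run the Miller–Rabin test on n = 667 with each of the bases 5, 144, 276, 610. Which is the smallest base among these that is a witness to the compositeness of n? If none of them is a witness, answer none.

n − 1 = 666 = 2^1 · 333, so s = 1 and d = 333.
Base 5: x_0 = 5^333 mod 667 = 332. x_0 ∉ {1, 666} and s = 1, so 5 is a Miller–Rabin witness and 667 is composite.
Base 144: x_0 = 144^333 mod 667 = 492. x_0 ∉ {1, 666} and s = 1, so 144 is a Miller–Rabin witness and 667 is composite.
Base 276: x_0 = 276^333 mod 667 = 414. x_0 ∉ {1, 666} and s = 1, so 276 is a Miller–Rabin witness and 667 is composite.
Base 610: x_0 = 610^333 mod 667 = 233. x_0 ∉ {1, 666} and s = 1, so 610 is a Miller–Rabin witness and 667 is composite.
The smallest witness among the given bases is 5.

5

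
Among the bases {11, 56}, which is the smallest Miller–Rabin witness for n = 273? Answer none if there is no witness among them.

11

n − 1 = 272 = 2^4 · 17, so s = 4 and d = 17.
Base 11: x_0 = 11^17 mod 273 = 254. x_0 is neither 1 nor 272, so continue squaring. x_1 = 254^2 mod 273 = 88. x_2 = 88^2 mod 273 = 100. x_3 = 100^2 mod 273 = 172. Reached i = s−1 = 3 without hitting −1: 11 is a Miller–Rabin witness and 273 is composite.
Base 56: x_0 = 56^17 mod 273 = 140. x_0 is neither 1 nor 272, so continue squaring. x_1 = 140^2 mod 273 = 217. x_2 = 217^2 mod 273 = 133. x_3 = 133^2 mod 273 = 217. Reached i = s−1 = 3 without hitting −1: 56 is a Miller–Rabin witness and 273 is composite.
The smallest witness among the given bases is 11.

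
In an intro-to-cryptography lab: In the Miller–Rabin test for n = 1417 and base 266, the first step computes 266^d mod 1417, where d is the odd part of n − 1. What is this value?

1383

n − 1 = 1416 = 2^3 · 177, so s = 3 and d = 177.
By repeated squaring, 266^177 ≡ 1383 (mod 1417).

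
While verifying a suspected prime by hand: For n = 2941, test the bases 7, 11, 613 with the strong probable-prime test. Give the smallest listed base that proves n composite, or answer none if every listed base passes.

7

n − 1 = 2940 = 2^2 · 735, so s = 2 and d = 735.
Base 7: x_0 = 7^735 mod 2941 = 1161. x_0 is neither 1 nor 2940, so continue squaring. x_1 = 1161^2 mod 2941 = 943. Reached i = s−1 = 1 without hitting −1: 7 is a Miller–Rabin witness and 2941 is composite.
Base 11: x_0 = 11^735 mod 2941 = 1833. x_0 is neither 1 nor 2940, so continue squaring. x_1 = 1833^2 mod 2941 = 1267. Reached i = s−1 = 1 without hitting −1: 11 is a Miller–Rabin witness and 2941 is composite.
Base 613: x_0 = 613^735 mod 2941 = 545. x_0 is neither 1 nor 2940, so continue squaring. x_1 = 545^2 mod 2941 = 2925. Reached i = s−1 = 1 without hitting −1: 613 is a Miller–Rabin witness and 2941 is composite.
The smallest witness among the given bases is 7.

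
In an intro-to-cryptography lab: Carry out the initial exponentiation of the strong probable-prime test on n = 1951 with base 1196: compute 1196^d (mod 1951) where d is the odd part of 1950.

n − 1 = 1950 = 2^1 · 975, so s = 1 and d = 975.
Repeated squaring mod 1951: 1196^1 ≡ 1196, 1196^2 ≡ 333, 1196^4 ≡ 1633, 1196^8 ≡ 1623, 1196^16 ≡ 279, 1196^32 ≡ 1752, 1196^64 ≡ 581, 1196^128 ≡ 38, 1196^256 ≡ 1444, 1196^512 ≡ 1468.
975 = 512 + 256 + 128 + 64 + 8 + 4 + 2 + 1, so 1196^975 ≡ 1468·1444·38·581·1623·1633·333·1196 ≡ 1 (mod 1951).

1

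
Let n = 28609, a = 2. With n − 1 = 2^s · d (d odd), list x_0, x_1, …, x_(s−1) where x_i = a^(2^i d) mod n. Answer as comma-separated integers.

n − 1 = 28608 = 2^6 · 447, so s = 6 and d = 447.
x_0 = 2^447 mod 28609 = 17179.
x_1 = 17179^2 mod 28609 = 16206.
x_2 = 16206^2 mod 28609 = 3816.
x_3 = 3816^2 mod 28609 = 28484.
x_4 = 28484^2 mod 28609 = 15625.
x_5 = 15625^2 mod 28609 = 20028.

17179, 16206, 3816, 28484, 15625, 20028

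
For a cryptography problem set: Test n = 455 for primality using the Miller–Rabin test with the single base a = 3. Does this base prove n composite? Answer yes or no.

n − 1 = 454 = 2^1 · 227, so s = 1 and d = 227.
Repeated squaring mod 455: 3^1 ≡ 3, 3^2 ≡ 9, 3^4 ≡ 81, 3^8 ≡ 191, 3^16 ≡ 81, 3^32 ≡ 191, 3^64 ≡ 81, 3^128 ≡ 191.
227 = 128 + 64 + 32 + 2 + 1, so 3^227 ≡ 191·81·191·9·3 ≡ 152 (mod 455).
x_0 = 3^227 mod 455 = 152.
x_0 ∉ {1, 454} and s = 1, so 3 is a Miller–Rabin witness and 455 is composite.

yes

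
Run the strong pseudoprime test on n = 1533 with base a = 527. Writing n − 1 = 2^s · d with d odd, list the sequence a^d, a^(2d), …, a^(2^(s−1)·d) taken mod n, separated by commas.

n − 1 = 1532 = 2^2 · 383, so s = 2 and d = 383.
x_0 = 527^383 mod 1533 = 515.
x_1 = 515^2 mod 1533 = 16.

515, 16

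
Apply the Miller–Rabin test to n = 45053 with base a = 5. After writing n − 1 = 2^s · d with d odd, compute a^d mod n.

37063

n − 1 = 45052 = 2^2 · 11263, so s = 2 and d = 11263.
Repeated squaring mod 45053: 5^1 ≡ 5, 5^2 ≡ 25, 5^4 ≡ 625, 5^8 ≡ 30201, 5^16 ≡ 2416, 5^32 ≡ 25219, 5^64 ≡ 29813, 5^128 ≡ 9385, 5^256 ≡ 44663, 5^512 ≡ 16941, 5^1024 ≡ 9871, 5^2048 ≡ 32055, 5^4096 ≡ 44307, 5^8192 ≡ 15880.
11263 = 8192 + 2048 + 512 + 256 + 128 + 64 + 32 + 16 + 8 + 4 + 2 + 1, so 5^11263 ≡ 15880·32055·16941·44663·9385·29813·25219·2416·30201·625·25·5 ≡ 37063 (mod 45053).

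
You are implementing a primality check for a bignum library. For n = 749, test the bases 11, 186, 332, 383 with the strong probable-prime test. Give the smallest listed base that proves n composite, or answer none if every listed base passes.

11

n − 1 = 748 = 2^2 · 187, so s = 2 and d = 187.
Base 11: x_0 = 11^187 mod 749 = 263. x_0 is neither 1 nor 748, so continue squaring. x_1 = 263^2 mod 749 = 261. Reached i = s−1 = 1 without hitting −1: 11 is a Miller–Rabin witness and 749 is composite.
Base 186: x_0 = 186^187 mod 749 = 25. x_0 is neither 1 nor 748, so continue squaring. x_1 = 25^2 mod 749 = 625. Reached i = s−1 = 1 without hitting −1: 186 is a Miller–Rabin witness and 749 is composite.
Base 332: x_0 = 332^187 mod 749 = 584. x_0 is neither 1 nor 748, so continue squaring. x_1 = 584^2 mod 749 = 261. Reached i = s−1 = 1 without hitting −1: 332 is a Miller–Rabin witness and 749 is composite.
Base 383: x_0 = 383^187 mod 749 = 271. x_0 is neither 1 nor 748, so continue squaring. x_1 = 271^2 mod 749 = 39. Reached i = s−1 = 1 without hitting −1: 383 is a Miller–Rabin witness and 749 is composite.
The smallest witness among the given bases is 11.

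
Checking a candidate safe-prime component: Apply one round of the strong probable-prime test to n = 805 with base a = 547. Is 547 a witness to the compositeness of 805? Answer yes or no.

yes

n − 1 = 804 = 2^2 · 201, so s = 2 and d = 201.
x_0 = 547^201 mod 805 = 197.
x_0 is neither 1 nor 804, so continue squaring.
x_1 = 197^2 mod 805 = 169.
Reached i = s−1 = 1 without hitting −1: 547 is a Miller–Rabin witness and 805 is composite.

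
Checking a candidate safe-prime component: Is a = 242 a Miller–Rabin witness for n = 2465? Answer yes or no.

no

n − 1 = 2464 = 2^5 · 77, so s = 5 and d = 77.
x_0 = 242^77 mod 2465 = 157.
x_0 is neither 1 nor 2464, so continue squaring.
x_1 = 157^2 mod 2465 = 2464.
x_1 ≡ −1, so 242 is not a witness.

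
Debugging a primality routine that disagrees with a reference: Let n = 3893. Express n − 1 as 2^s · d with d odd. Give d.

973

Halving: 3892 → 1946 → 973; 973 is odd.
So 3892 = 2^2 · 973.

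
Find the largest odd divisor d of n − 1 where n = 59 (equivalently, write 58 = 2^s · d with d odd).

29

Halving: 58 → 29; 29 is odd.
So 58 = 2^1 · 29.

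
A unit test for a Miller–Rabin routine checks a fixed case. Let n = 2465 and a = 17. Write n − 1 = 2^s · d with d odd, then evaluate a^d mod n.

17

n − 1 = 2464 = 2^5 · 77, so s = 5 and d = 77.
17^77 mod 2465 = 17.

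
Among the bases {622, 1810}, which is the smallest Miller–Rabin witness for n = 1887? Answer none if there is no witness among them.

622

n − 1 = 1886 = 2^1 · 943, so s = 1 and d = 943.
Base 622: x_0 = 622^943 mod 1887 = 1372. x_0 ∉ {1, 1886} and s = 1, so 622 is a Miller–Rabin witness and 1887 is composite.
Base 1810: x_0 = 1810^943 mod 1887 = 1069. x_0 ∉ {1, 1886} and s = 1, so 1810 is a Miller–Rabin witness and 1887 is composite.
The smallest witness among the given bases is 622.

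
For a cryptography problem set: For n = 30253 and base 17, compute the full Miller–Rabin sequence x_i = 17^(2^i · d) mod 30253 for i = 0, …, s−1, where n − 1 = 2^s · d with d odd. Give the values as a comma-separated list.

8394, 30252

n − 1 = 30252 = 2^2 · 7563, so s = 2 and d = 7563.
x_0 = 17^7563 mod 30253 = 8394.
x_1 = 8394^2 mod 30253 = 30252.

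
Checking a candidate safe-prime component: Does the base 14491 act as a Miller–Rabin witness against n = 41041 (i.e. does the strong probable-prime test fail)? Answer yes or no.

n − 1 = 41040 = 2^4 · 2565, so s = 4 and d = 2565.
x_0 = 14491^2565 mod 41041 = 1.
x_0 = 1, so 14491 is not a witness.

no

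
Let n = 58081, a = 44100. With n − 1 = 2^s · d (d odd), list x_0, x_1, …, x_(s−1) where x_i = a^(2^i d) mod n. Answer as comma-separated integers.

5294, 31394, 6747, 44586, 31090

n − 1 = 58080 = 2^5 · 1815, so s = 5 and d = 1815.
x_0 = 44100^1815 mod 58081 = 5294.
x_1 = 5294^2 mod 58081 = 31394.
x_2 = 31394^2 mod 58081 = 6747.
x_3 = 6747^2 mod 58081 = 44586.
x_4 = 44586^2 mod 58081 = 31090.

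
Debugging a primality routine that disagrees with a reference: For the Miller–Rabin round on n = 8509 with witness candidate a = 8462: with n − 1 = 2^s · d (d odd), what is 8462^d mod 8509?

n − 1 = 8508 = 2^2 · 2127, so s = 2 and d = 2127.
Repeated squaring mod 8509: 8462^1 ≡ 8462, 8462^2 ≡ 2209, 8462^4 ≡ 4024, 8462^8 ≡ 8458, 8462^16 ≡ 2601, 8462^32 ≡ 546, 8462^64 ≡ 301, 8462^128 ≡ 5511, 8462^256 ≡ 2500, 8462^512 ≡ 4394, 8462^1024 ≡ 315, 8462^2048 ≡ 5626.
2127 = 2048 + 64 + 8 + 4 + 2 + 1, so 8462^2127 ≡ 5626·301·8458·4024·2209·8462 ≡ 857 (mod 8509).

857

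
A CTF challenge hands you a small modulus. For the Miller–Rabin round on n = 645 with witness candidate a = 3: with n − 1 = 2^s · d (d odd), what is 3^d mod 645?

93

n − 1 = 644 = 2^2 · 161, so s = 2 and d = 161.
3^161 mod 645 = 93.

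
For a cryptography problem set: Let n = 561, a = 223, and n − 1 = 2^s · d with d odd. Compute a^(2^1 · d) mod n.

n − 1 = 560 = 2^4 · 35, so s = 4 and d = 35.
Repeated squaring mod 561: 223^1 ≡ 223, 223^2 ≡ 361, 223^4 ≡ 169, 223^8 ≡ 511, 223^16 ≡ 256, 223^32 ≡ 460.
35 = 32 + 2 + 1, so 223^35 ≡ 460·361·223 ≡ 331 (mod 561).
x_0 = 331.
x_1 = 331^2 mod 561 = 166.

166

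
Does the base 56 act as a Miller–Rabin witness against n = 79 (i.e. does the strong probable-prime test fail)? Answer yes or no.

n − 1 = 78 = 2^1 · 39, so s = 1 and d = 39.
x_0 = 56^39 mod 79 = 78.
x_0 = 78 ≡ −1, so 56 is not a witness.

no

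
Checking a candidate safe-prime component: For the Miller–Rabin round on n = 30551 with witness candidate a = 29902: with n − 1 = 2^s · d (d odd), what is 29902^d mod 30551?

8877

n − 1 = 30550 = 2^1 · 15275, so s = 1 and d = 15275.
By repeated squaring, 29902^15275 ≡ 8877 (mod 30551).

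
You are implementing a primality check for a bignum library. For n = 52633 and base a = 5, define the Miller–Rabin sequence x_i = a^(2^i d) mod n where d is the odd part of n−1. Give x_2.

41098

n − 1 = 52632 = 2^3 · 6579, so s = 3 and d = 6579.
x_0 = 5^6579 mod 52633 = 36770.
x_1 = 36770^2 mod 52633 = 49029.
x_2 = 49029^2 mod 52633 = 41098.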